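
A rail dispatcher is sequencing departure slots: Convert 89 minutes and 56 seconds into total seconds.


Minutes: 89
Seconds: 56
Convert minutes to seconds: 89 x 60 = 5340
Add remaining seconds: 5340 + 56 = 5396

5396


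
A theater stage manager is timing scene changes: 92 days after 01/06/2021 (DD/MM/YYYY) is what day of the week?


Start: 2021-06-01 (Tuesday)
Step 1 - find target date: add 92 days
  2021-06-01 + 92 days = 2021-09-01
Step 2 - day of week:
  92 mod 7 = 1
  Tuesday + 1 days -> Wednesday
Result: Wednesday (2021-09-01)

Wednesday


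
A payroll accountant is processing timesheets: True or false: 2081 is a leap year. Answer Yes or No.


Year: 2081
Divisible by 4? 2081 / 4 = 520.25 -> No
Not divisible by 4, so NOT a leap year

No


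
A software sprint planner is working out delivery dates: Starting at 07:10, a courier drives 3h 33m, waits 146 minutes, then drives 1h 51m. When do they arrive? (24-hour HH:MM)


Depart: 07:10
Leg 1: +213 min -> 10:43
Layover: +146 min -> 13:09
Leg 2: +111 min -> 15:00
Total travel: 470 minutes = 7h 50m
Arrival: 15:00

15:00


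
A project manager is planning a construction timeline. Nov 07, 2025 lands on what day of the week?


Date: 2025-11-07
January 1, 2025 is a Wednesday
Day of year: 311
Offset from Jan 1: 310 days
310 mod 7 = 2
Result: Friday

Friday


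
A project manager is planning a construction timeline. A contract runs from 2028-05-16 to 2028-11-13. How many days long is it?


Start date: 2028-05-16
End date: 2028-11-13
May 2028: +16 days
Jun 2028: +30 days
Jul 2028: +31 days
... (4 more months)
Total: 181 days

181


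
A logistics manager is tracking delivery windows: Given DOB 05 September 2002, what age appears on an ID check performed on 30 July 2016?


Birth: 2002-09-05
Reference: 2016-07-30
Year difference: 2016 - 2002 = 14
Has birthday (09-05) occurred by 07-30? No
Birthday not yet reached this year -> subtract 1
Age in full years: 13

13


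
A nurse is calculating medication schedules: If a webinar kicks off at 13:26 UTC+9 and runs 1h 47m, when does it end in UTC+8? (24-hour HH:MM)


Start: 13:26 in UTC+9
Step 1 - add duration:
  minutes: 26 + 47 = 73 (carry 1h)
  hours: 13 + 1 + 1 = 15
  end in UTC+9: 15:13
Step 2 - convert UTC+9 -> UTC+8:
  offset difference: 8 - (9) = -1 hours
  15 + (-1) = 14 -> mod 24 = 14
Result: 14:13 in UTC+8

14:13


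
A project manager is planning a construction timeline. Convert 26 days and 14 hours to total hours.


Days: 26
Extra hours: 14
Hours per day: 24
Days to hours: 26 x 24 = 624
Total: 624 + 14 = 638

638


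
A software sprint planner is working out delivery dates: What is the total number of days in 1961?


Year: 1961
Check leap year rules:
Divisible by 4? No
1961 is not a leap year
Days: 365

365


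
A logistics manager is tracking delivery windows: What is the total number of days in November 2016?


Month: November
Year: 2016
November is a 30-day month
Total: 30 days

30


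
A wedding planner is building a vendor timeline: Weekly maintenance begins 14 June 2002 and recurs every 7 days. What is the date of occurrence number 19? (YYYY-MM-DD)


First occurrence: 2002-06-14 (occurrence 1)
Each occurrence is 7 days after the previous.
Occurrence 19 is 18 weeks after the first.
18 weeks = 126 days
2002-06-14 + 126 days = 2002-10-18

2002-10-18


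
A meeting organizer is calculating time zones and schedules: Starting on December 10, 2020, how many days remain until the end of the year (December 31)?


Start: December 10, 2020
End: December 31, 2020
Days left in December: 21
Total: 21 days

21


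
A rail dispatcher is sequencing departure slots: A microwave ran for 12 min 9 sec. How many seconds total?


Minutes: 12
Extra seconds: 9
Seconds per minute: 60
Minutes to seconds: 12 x 60 = 720
Total: 720 + 9 = 729

729


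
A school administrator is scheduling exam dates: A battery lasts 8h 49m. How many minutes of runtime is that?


Hours: 8
Extra minutes: 49
Minutes per hour: 60
Hours to minutes: 8 x 60 = 480
Total: 480 + 49 = 529

529


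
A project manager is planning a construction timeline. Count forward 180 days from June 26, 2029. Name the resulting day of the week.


Start: 2029-06-26 (Tuesday)
Step 1 - find target date: add 180 days
  2029-06-26 + 180 days = 2029-12-23
Step 2 - day of week:
  180 mod 7 = 5
  Tuesday + 5 days -> Sunday
Result: Sunday (2029-12-23)

Sunday


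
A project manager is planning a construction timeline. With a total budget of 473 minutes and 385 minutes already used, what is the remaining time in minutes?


Total budget: 473 minutes
Time used: 385 minutes
Remaining: 473 - 385 = 88 minutes
Percent used: 81.4%
Percent remaining: 18.6%

88


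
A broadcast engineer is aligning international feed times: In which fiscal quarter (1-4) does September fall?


Month: September (month 9)
Q1: January-March (months 1-3)
Q2: April-June (months 4-6)
Q3: July-September (months 7-9)
Q4: October-December (months 10-12)
Month 9 falls in Q3

3


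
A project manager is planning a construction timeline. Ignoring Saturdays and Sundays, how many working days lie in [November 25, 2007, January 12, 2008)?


Start: 2007-11-25 (Sunday)
End (exclusive): 2008-01-12 (Saturday)
Total calendar days: 48
Full weeks: 48 // 7 = 6 -> 30 weekdays
Remaining 6 days starting on Sunday:
  Sun(-), Mon(w), Tue(w), Wed(w), Thu(w), Fri(w) -> 5 weekdays
Total business days: 30 + 5 = 35

35


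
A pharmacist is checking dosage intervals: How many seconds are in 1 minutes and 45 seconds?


Minutes: 1
Seconds: 45
Convert minutes to seconds: 1 x 60 = 60
Add remaining seconds: 60 + 45 = 105

105


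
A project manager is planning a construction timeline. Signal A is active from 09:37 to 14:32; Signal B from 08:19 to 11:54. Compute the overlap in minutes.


Interval A: [577, 872] minutes from midnight
Interval B: [499, 714] minutes from midnight
Overlap start = max(577, 499) = 577
Overlap end = min(872, 714) = 714
Overlap = 714 - 577 = 137 minutes

137


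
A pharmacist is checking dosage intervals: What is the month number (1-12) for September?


Calendar month order:
8. August
9. September <--
10. October
September is month number 9

9


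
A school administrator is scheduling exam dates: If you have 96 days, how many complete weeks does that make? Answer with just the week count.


Total days: 96
Days per week: 7
Division: 96 / 7 = 13 remainder 5
Complete weeks: 13
Remaining days: 5

13


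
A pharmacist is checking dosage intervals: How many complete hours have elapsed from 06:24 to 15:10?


Start: 06:24
End: 15:10
Hour difference: 15 - 6 = 9 hours
Minute difference: 10 - 24 = -14 minutes
Total minutes: 526
Complete hours: 526 / 60 = 8 (remainder 46)

8


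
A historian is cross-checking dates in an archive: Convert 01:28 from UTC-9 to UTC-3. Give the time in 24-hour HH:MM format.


Local time: 01:28 at UTC-9 (offset -9h)
Target zone: UTC-3 (offset -3h)
Difference: -3 - (-9) = 6 hours
Calculation: 1 + (6) = 7
Result: 07:28

07:28


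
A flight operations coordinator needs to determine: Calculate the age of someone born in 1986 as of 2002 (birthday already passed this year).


Birth year: 1986
Current year: 2002
Age = current year - birth year
Age = 2002 - 1986 = 16

16


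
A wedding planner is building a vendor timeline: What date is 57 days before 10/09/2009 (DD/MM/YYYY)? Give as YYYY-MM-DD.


Start: 2009-09-10
Subtracting 57 days
Days already passed in September: 10
After going back through September: 47 more days to subtract
August 2009: 31 days, 16 remaining
July 2009 has 31 days, need 16
Result: 2009-07-15

2009-07-15


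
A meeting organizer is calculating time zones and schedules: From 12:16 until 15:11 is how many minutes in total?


Start time: 12:16 = 736 minutes from midnight
End time: 15:11 = 911 minutes from midnight
Difference: 911 - 736 = 175 minutes
That is 2 hours and 55 minutes

175


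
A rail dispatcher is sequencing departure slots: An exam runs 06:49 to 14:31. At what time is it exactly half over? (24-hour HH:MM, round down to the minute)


Start time: 06:49 = 409 minutes from midnight
End time: 14:31 = 871 minutes from midnight
Sum: 409 + 871 = 1280
Midpoint: 1280 / 2 = 640 minutes
Convert: 640 / 60 = 10 hours, 40 minutes
Result: 10:40

10:40


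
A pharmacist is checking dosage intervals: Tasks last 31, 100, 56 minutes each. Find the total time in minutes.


Durations: 31, 100, 56
Running sum: 31
+ 100 = 131
+ 56 = 187
Total duration: 187 minutes
That is 3 hours and 7 minutes

187


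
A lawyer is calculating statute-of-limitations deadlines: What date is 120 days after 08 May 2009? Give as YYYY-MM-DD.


Start: 2009-05-08
Adding 120 days
Days remaining in May: 23
After May: 97 days still to add
June 2009: 30 days, 67 remaining
July 2009: 31 days, 36 remaining
August 2009: 31 days, 5 remaining
September 2009 has 30 days, need 5
Result: 2009-09-05

2009-09-05


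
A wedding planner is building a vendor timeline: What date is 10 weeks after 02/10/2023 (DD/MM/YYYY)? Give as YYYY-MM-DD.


Start: 2023-10-02
Weeks to add: 10
Convert to days: 10 x 7 = 70 days
Add 70 days to 2023-10-02
Result: 2023-12-11

2023-12-11


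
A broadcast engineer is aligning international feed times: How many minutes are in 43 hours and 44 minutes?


Hours: 43
Minutes: 44
Convert hours to minutes: 43 x 60 = 2580
Add remaining minutes: 2580 + 44 = 2624

2624


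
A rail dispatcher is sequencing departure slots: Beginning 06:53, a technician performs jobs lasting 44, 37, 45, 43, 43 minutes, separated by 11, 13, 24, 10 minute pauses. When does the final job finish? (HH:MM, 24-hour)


Start: 06:53 = 413 min from midnight
  after task 1 (44 min): 07:37
  after break (11 min): 07:48
  after task 2 (37 min): 08:25
  after break (13 min): 08:38
  after task 3 (45 min): 09:23
  after break (24 min): 09:47
  after task 4 (43 min): 10:30
  after break (10 min): 10:40
  after task 5 (43 min): 11:23
Total elapsed: 270 minutes
End time: 11:23

11:23


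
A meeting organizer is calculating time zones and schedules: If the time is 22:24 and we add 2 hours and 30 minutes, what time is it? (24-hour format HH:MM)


Start time: 22:24
Adding: 2 hours 30 minutes
Minutes: 24 + 30 = 54
Hours: 22 + 2 + 0 = 24
Hour wraparound: 24 mod 24 = 0
Result: 00:54

00:54


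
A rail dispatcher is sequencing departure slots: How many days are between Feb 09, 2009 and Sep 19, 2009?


Start date: 2009-02-09
End date: 2009-09-19
Feb 2009: +20 days
Mar 2009: +31 days
Apr 2009: +30 days
... (5 more months)
Total: 222 days

222


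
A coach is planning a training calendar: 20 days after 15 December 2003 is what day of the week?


Start: 2003-12-15 (Monday)
Step 1 - find target date: add 20 days
  2003-12-15 + 20 days = 2004-01-04
Step 2 - day of week:
  20 mod 7 = 6
  Monday + 6 days -> Sunday
Result: Sunday (2004-01-04)

Sunday


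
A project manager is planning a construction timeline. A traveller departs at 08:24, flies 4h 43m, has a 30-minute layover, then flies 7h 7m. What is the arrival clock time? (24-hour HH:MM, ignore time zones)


Depart: 08:24
Leg 1: +283 min -> 13:07
Layover: +30 min -> 13:37
Leg 2: +427 min -> 20:44
Total travel: 740 minutes = 12h 20m
Arrival: 20:44

20:44


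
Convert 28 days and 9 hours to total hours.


Days: 28
Extra hours: 9
Hours per day: 24
Days to hours: 28 x 24 = 672
Total: 672 + 9 = 681

681


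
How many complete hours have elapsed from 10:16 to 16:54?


Start: 10:16
End: 16:54
Hour difference: 16 - 10 = 6 hours
Minute difference: 54 - 16 = 38 minutes
Total minutes: 398
Complete hours: 398 / 60 = 6 (remainder 38)

6


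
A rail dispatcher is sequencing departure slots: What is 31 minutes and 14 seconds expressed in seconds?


Minutes: 31
Extra seconds: 14
Seconds per minute: 60
Minutes to seconds: 31 x 60 = 1860
Total: 1860 + 14 = 1874

1874


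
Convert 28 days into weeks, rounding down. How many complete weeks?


Total days: 28
Days per week: 7
Division: 28 / 7 = 4 remainder 0
Complete weeks: 4
Remaining days: 0

4


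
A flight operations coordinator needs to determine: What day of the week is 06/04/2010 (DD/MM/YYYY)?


Date: 2010-04-06
January 1, 2010 is a Friday
Day of year: 96
Offset from Jan 1: 95 days
95 mod 7 = 4
Result: Tuesday

Tuesday


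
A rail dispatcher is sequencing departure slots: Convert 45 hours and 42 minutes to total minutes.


Hours: 45
Minutes: 42
Convert hours to minutes: 45 x 60 = 2700
Add remaining minutes: 2700 + 42 = 2742

2742


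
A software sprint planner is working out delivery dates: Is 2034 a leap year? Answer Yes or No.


Year: 2034
Divisible by 4? 2034 / 4 = 508.5 -> No
Not divisible by 4, so NOT a leap year

No


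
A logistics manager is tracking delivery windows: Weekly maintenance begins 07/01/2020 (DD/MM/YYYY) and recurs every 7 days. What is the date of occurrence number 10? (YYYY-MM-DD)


First occurrence: 2020-01-07 (occurrence 1)
Each occurrence is 7 days after the previous.
Occurrence 10 is 9 weeks after the first.
9 weeks = 63 days
2020-01-07 + 63 days = 2020-03-10

2020-03-10


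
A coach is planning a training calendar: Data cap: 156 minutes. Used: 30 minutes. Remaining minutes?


Total budget: 156 minutes
Time used: 30 minutes
Remaining: 156 - 30 = 126 minutes
Percent used: 19.2%
Percent remaining: 80.8%

126


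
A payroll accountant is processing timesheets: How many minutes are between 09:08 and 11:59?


Start time: 09:08 = 548 minutes from midnight
End time: 11:59 = 719 minutes from midnight
Difference: 719 - 548 = 171 minutes
That is 2 hours and 51 minutes

171


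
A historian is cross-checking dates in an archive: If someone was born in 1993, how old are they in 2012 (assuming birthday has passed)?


Birth year: 1993
Current year: 2012
Age = current year - birth year
Age = 2012 - 1993 = 19

19


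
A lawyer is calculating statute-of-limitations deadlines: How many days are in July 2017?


Month: July
Year: 2017
July is a 31-day month
Total: 31 days

31


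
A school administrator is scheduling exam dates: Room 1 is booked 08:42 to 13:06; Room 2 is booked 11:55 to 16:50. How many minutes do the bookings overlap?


Interval A: [522, 786] minutes from midnight
Interval B: [715, 1010] minutes from midnight
Overlap start = max(522, 715) = 715
Overlap end = min(786, 1010) = 786
Overlap = 786 - 715 = 71 minutes

71


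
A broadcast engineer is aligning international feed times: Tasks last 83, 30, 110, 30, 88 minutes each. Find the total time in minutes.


Durations: 83, 30, 110, 30, 88
Running sum: 83
+ 30 = 113
+ 110 = 223
+ 30 = 253
+ 88 = 341
Total duration: 341 minutes
That is 5 hours and 41 minutes

341


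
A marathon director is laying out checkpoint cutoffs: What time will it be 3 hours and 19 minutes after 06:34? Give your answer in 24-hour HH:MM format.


Start time: 06:34
Adding: 3 hours 19 minutes
Minutes: 34 + 19 = 53
Hours: 6 + 3 + 0 = 9
Result: 09:53

09:53


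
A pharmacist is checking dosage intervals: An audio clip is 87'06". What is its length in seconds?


Minutes: 87
Seconds: 6
Convert minutes to seconds: 87 x 60 = 5220
Add remaining seconds: 5220 + 6 = 5226

5226


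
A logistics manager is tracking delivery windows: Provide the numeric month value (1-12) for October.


Calendar month order:
9. September
10. October <--
11. November
October is month number 10

10


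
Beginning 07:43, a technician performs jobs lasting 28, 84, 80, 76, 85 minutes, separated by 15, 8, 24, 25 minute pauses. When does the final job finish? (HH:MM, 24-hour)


Start: 07:43 = 463 min from midnight
  after task 1 (28 min): 08:11
  after break (15 min): 08:26
  after task 2 (84 min): 09:50
  after break (8 min): 09:58
  after task 3 (80 min): 11:18
  after break (24 min): 11:42
  after task 4 (76 min): 12:58
  after break (25 min): 13:23
  after task 5 (85 min): 14:48
Total elapsed: 425 minutes
End time: 14:48

14:48


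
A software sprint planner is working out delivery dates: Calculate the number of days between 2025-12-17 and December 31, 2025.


Start: December 17, 2025
End: December 31, 2025
Days left in December: 14
Total: 14 days

14


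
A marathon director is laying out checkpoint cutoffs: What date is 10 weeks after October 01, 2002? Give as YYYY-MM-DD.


Start: 2002-10-01
Weeks to add: 10
Convert to days: 10 x 7 = 70 days
Add 70 days to 2002-10-01
Result: 2002-12-10

2002-12-10


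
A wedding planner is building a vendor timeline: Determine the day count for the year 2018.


Year: 2018
Check leap year rules:
Divisible by 4? No
2018 is not a leap year
Days: 365

365


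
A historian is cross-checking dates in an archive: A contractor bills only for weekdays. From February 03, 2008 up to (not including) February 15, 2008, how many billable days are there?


Start: 2008-02-03 (Sunday)
End (exclusive): 2008-02-15 (Friday)
Total calendar days: 12
Full weeks: 12 // 7 = 1 -> 5 weekdays
Remaining 5 days starting on Sunday:
  Sun(-), Mon(w), Tue(w), Wed(w), Thu(w) -> 4 weekdays
Total business days: 5 + 4 = 9

9


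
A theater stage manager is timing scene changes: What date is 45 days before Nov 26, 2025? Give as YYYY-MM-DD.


Start: 2025-11-26
Subtracting 45 days
Days already passed in November: 26
After going back through November: 19 more days to subtract
October 2025 has 31 days, need 19
Result: 2025-10-12

2025-10-12


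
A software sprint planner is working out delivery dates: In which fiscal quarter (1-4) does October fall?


Month: October (month 10)
Q1: January-March (months 1-3)
Q2: April-June (months 4-6)
Q3: July-September (months 7-9)
Q4: October-December (months 10-12)
Month 10 falls in Q4

4


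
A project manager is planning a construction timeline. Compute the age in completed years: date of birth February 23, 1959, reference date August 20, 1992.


Birth: 1959-02-23
Reference: 1992-08-20
Year difference: 1992 - 1959 = 33
Has birthday (02-23) occurred by 08-20? Yes
Age in full years: 33

33


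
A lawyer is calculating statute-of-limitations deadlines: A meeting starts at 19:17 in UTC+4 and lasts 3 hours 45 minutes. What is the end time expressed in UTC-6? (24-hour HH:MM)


Start: 19:17 in UTC+4
Step 1 - add duration:
  minutes: 17 + 45 = 62 (carry 1h)
  hours: 19 + 3 + 1 = 23
  end in UTC+4: 23:02
Step 2 - convert UTC+4 -> UTC-6:
  offset difference: -6 - (4) = -10 hours
  23 + (-10) = 13 -> mod 24 = 13
Result: 13:02 in UTC-6

13:02


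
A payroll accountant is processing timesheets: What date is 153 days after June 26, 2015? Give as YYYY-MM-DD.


Start: 2015-06-26
Adding 153 days
Days remaining in June: 4
After June: 149 days still to add
July 2015: 31 days, 118 remaining
August 2015: 31 days, 87 remaining
September 2015: 30 days, 57 remaining
October 2015: 31 days, 26 remaining
Result: 2015-11-26

2015-11-26


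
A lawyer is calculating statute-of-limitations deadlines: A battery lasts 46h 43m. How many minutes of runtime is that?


Hours: 46
Extra minutes: 43
Minutes per hour: 60
Hours to minutes: 46 x 60 = 2760
Total: 2760 + 43 = 2803

2803


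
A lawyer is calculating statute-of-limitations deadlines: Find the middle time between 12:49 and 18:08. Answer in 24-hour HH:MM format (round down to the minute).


Start time: 12:49 = 769 minutes from midnight
End time: 18:08 = 1088 minutes from midnight
Sum: 769 + 1088 = 1857
Midpoint: 1857 / 2 = 928 minutes
Convert: 928 / 60 = 15 hours, 28 minutes
Result: 15:28

15:28


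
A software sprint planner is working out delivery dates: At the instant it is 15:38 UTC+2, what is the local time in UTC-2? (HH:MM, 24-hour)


Local time: 15:38 at UTC+2 (offset 2h)
Target zone: UTC-2 (offset -2h)
Difference: -2 - (2) = -4 hours
Calculation: 15 + (-4) = 11
Result: 11:38

11:38


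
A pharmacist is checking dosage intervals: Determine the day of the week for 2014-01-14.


Date: 2014-01-14
January 1, 2014 is a Wednesday
Day of year: 14
Offset from Jan 1: 13 days
13 mod 7 = 6
Result: Tuesday

Tuesday


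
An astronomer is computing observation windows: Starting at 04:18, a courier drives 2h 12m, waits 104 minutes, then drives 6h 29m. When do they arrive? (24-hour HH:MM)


Depart: 04:18
Leg 1: +132 min -> 06:30
Layover: +104 min -> 08:14
Leg 2: +389 min -> 14:43
Total travel: 625 minutes = 10h 25m
Arrival: 14:43

14:43


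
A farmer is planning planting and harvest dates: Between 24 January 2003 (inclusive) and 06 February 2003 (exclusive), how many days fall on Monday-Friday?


Start: 2003-01-24 (Friday)
End (exclusive): 2003-02-06 (Thursday)
Total calendar days: 13
Full weeks: 13 // 7 = 1 -> 5 weekdays
Remaining 6 days starting on Friday:
  Fri(w), Sat(-), Sun(-), Mon(w), Tue(w), Wed(w) -> 4 weekdays
Total business days: 5 + 4 = 9

9


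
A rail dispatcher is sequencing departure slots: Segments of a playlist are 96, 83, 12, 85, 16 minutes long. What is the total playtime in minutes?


Durations: 96, 83, 12, 85, 16
Running sum: 96
+ 83 = 179
+ 12 = 191
+ 85 = 276
+ 16 = 292
Total duration: 292 minutes
That is 4 hours and 52 minutes

292


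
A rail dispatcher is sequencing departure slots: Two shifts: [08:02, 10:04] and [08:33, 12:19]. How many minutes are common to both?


Interval A: [482, 604] minutes from midnight
Interval B: [513, 739] minutes from midnight
Overlap start = max(482, 513) = 513
Overlap end = min(604, 739) = 604
Overlap = 604 - 513 = 91 minutes

91


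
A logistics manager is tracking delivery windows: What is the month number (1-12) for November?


Calendar month order:
10. October
11. November <--
12. December
November is month number 11

11


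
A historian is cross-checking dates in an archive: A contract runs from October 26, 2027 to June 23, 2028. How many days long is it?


Start date: 2027-10-26
End date: 2028-06-23
Oct 2027: +6 days
Nov 2027: +30 days
Dec 2027: +31 days
... (6 more months)
Total: 241 days

241


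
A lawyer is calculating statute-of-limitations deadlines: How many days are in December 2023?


Month: December
Year: 2023
December is a 31-day month
Total: 31 days

31


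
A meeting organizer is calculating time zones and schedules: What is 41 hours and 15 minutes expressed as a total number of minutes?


Hours: 41
Minutes: 15
Convert hours to minutes: 41 x 60 = 2460
Add remaining minutes: 2460 + 15 = 2475

2475


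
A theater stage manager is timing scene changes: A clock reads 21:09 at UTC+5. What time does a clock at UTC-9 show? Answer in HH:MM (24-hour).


Local time: 21:09 at UTC+5 (offset 5h)
Target zone: UTC-9 (offset -9h)
Difference: -9 - (5) = -14 hours
Calculation: 21 + (-14) = 7
Result: 07:09

07:09


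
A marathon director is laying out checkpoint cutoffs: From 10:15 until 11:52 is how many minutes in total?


Start time: 10:15 = 615 minutes from midnight
End time: 11:52 = 712 minutes from midnight
Difference: 712 - 615 = 97 minutes
That is 1 hours and 37 minutes

97


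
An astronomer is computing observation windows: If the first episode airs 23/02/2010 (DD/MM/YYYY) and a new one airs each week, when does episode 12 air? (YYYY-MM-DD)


First occurrence: 2010-02-23 (occurrence 1)
Each occurrence is 7 days after the previous.
Occurrence 12 is 11 weeks after the first.
11 weeks = 77 days
2010-02-23 + 77 days = 2010-05-11

2010-05-11


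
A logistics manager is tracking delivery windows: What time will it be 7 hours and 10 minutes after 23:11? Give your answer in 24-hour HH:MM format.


Start time: 23:11
Adding: 7 hours 10 minutes
Minutes: 11 + 10 = 21
Hours: 23 + 7 + 0 = 30
Hour wraparound: 30 mod 24 = 6
Result: 06:21

06:21


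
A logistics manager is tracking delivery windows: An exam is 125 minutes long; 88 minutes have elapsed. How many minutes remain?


Total budget: 125 minutes
Time used: 88 minutes
Remaining: 125 - 88 = 37 minutes
Percent used: 70.4%
Percent remaining: 29.6%

37


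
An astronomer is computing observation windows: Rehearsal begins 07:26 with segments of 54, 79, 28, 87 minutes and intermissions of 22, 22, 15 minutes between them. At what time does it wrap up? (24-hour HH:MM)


Start: 07:26 = 446 min from midnight
  after task 1 (54 min): 08:20
  after break (22 min): 08:42
  after task 2 (79 min): 10:01
  after break (22 min): 10:23
  after task 3 (28 min): 10:51
  after break (15 min): 11:06
  after task 4 (87 min): 12:33
Total elapsed: 307 minutes
End time: 12:33

12:33


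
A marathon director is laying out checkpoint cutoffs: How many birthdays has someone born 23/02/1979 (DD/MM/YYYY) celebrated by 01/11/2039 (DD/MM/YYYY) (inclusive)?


Birth: 1979-02-23
Reference: 2039-11-01
Year difference: 2039 - 1979 = 60
Has birthday (02-23) occurred by 11-01? Yes
Age in full years: 60

60


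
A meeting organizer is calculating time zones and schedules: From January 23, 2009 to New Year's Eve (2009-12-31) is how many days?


Start: January 23, 2009
End: December 31, 2009
Days left in January: 8
February: 28
March: 31
April: 30
May: 31
... plus remaining months
Sum of remaining months: 334
Total: 8 + 334 = 342

342


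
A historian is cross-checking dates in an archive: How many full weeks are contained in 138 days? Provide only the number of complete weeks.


Total days: 138
Days per week: 7
Division: 138 / 7 = 19 remainder 5
Complete weeks: 19
Remaining days: 5

19


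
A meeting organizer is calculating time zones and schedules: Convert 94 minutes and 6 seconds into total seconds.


Minutes: 94
Seconds: 6
Convert minutes to seconds: 94 x 60 = 5640
Add remaining seconds: 5640 + 6 = 5646

5646


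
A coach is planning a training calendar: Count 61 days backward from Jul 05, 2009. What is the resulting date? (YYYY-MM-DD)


Start: 2009-07-05
Subtracting 61 days
Days already passed in July: 5
After going back through July: 56 more days to subtract
June 2009: 30 days, 26 remaining
May 2009 has 31 days, need 26
Result: 2009-05-05

2009-05-05


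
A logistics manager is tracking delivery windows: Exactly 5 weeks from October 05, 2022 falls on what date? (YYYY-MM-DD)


Start: 2022-10-05
Weeks to add: 5
Convert to days: 5 x 7 = 35 days
Add 35 days to 2022-10-05
Result: 2022-11-09

2022-11-09


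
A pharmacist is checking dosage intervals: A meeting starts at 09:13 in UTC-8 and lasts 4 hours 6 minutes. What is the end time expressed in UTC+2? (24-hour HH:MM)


Start: 09:13 in UTC-8
Step 1 - add duration:
  minutes: 13 + 6 = 19
  hours: 9 + 4 + 0 = 13
  end in UTC-8: 13:19
Step 2 - convert UTC-8 -> UTC+2:
  offset difference: 2 - (-8) = 10 hours
  13 + (10) = 23 -> mod 24 = 23
Result: 23:19 in UTC+2

23:19


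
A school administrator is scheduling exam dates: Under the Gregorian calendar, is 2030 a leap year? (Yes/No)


Year: 2030
Divisible by 4? 2030 / 4 = 507.5 -> No
Not divisible by 4, so NOT a leap year

No


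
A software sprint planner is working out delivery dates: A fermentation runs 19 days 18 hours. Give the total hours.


Days: 19
Extra hours: 18
Hours per day: 24
Days to hours: 19 x 24 = 456
Total: 456 + 18 = 474

474


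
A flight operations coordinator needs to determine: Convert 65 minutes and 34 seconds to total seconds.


Minutes: 65
Extra seconds: 34
Seconds per minute: 60
Minutes to seconds: 65 x 60 = 3900
Total: 3900 + 34 = 3934

3934


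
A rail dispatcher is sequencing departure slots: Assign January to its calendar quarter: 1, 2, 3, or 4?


Month: January (month 1)
Q1: January-March (months 1-3)
Q2: April-June (months 4-6)
Q3: July-September (months 7-9)
Q4: October-December (months 10-12)
Month 1 falls in Q1

1


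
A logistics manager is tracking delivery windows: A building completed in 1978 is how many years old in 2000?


Birth year: 1978
Current year: 2000
Age = current year - birth year
Age = 2000 - 1978 = 22

22


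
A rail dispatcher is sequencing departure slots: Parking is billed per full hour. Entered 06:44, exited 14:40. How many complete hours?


Start: 06:44
End: 14:40
Hour difference: 14 - 6 = 8 hours
Minute difference: 40 - 44 = -4 minutes
Total minutes: 476
Complete hours: 476 / 60 = 7 (remainder 56)

7


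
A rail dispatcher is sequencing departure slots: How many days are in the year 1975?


Year: 1975
Check leap year rules:
Divisible by 4? No
1975 is not a leap year
Days: 365

365


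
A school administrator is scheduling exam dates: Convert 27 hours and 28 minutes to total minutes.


Hours: 27
Extra minutes: 28
Minutes per hour: 60
Hours to minutes: 27 x 60 = 1620
Total: 1620 + 28 = 1648

1648


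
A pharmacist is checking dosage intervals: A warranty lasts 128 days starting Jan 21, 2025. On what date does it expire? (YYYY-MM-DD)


Start: 2025-01-21
Adding 128 days
Days remaining in January: 10
After January: 118 days still to add
February 2025: 28 days, 90 remaining
March 2025: 31 days, 59 remaining
April 2025: 30 days, 29 remaining
May 2025 has 31 days, need 29
Result: 2025-05-29

2025-05-29


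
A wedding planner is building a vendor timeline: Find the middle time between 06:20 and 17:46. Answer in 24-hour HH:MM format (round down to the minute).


Start time: 06:20 = 380 minutes from midnight
End time: 17:46 = 1066 minutes from midnight
Sum: 380 + 1066 = 1446
Midpoint: 1446 / 2 = 723 minutes
Convert: 723 / 60 = 12 hours, 3 minutes
Result: 12:03

12:03


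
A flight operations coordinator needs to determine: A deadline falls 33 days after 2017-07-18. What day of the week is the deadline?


Start: 2017-07-18 (Tuesday)
Step 1 - find target date: add 33 days
  2017-07-18 + 33 days = 2017-08-20
Step 2 - day of week:
  33 mod 7 = 5
  Tuesday + 5 days -> Sunday
Result: Sunday (2017-08-20)

Sunday


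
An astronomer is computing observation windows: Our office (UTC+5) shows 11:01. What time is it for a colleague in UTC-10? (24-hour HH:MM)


Local time: 11:01 at UTC+5 (offset 5h)
Target zone: UTC-10 (offset -10h)
Difference: -10 - (5) = -15 hours
Calculation: 11 + (-15) = -4
Wraparound: (-4) mod 24 = 20
Result: 20:01

20:01


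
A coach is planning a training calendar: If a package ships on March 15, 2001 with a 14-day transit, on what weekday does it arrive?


Start: 2001-03-15 (Thursday)
Step 1 - find target date: add 14 days
  2001-03-15 + 14 days = 2001-03-29
Step 2 - day of week:
  14 mod 7 = 0
  Thursday + 0 days -> Thursday
Result: Thursday (2001-03-29)

Thursday


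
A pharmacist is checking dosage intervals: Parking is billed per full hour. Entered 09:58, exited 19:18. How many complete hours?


Start: 09:58
End: 19:18
Hour difference: 19 - 9 = 10 hours
Minute difference: 18 - 58 = -40 minutes
Total minutes: 560
Complete hours: 560 / 60 = 9 (remainder 20)

9


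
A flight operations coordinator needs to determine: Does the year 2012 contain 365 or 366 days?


Year: 2012
Check leap year rules:
Divisible by 4? Yes
Divisible by 100? No
2012 is a leap year
Days: 366

366


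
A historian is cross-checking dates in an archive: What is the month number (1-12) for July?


Calendar month order:
6. June
7. July <--
8. August
July is month number 7

7


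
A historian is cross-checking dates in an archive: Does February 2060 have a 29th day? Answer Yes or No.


Year: 2060
Divisible by 4? 2060 / 4 = 515.0 -> Yes
Divisible by 100? 2060 / 100 = 20.6 -> No
Divisible by 4 but not 100, so it IS a leap year

Yes


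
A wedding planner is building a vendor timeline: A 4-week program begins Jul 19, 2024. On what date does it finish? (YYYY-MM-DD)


Start: 2024-07-19
Weeks to add: 4
Convert to days: 4 x 7 = 28 days
Add 28 days to 2024-07-19
Result: 2024-08-16

2024-08-16


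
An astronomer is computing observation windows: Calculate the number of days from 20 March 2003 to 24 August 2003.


Start date: 2003-03-20
End date: 2003-08-24
Mar 2003: +12 days
Apr 2003: +30 days
May 2003: +31 days
... (3 more months)
Total: 157 days

157


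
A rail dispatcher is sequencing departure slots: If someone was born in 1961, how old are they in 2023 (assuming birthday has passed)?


Birth year: 1961
Current year: 2023
Age = current year - birth year
Age = 2023 - 1961 = 62

62


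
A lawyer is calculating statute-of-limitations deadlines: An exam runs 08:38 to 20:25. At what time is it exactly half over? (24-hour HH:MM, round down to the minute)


Start time: 08:38 = 518 minutes from midnight
End time: 20:25 = 1225 minutes from midnight
Sum: 518 + 1225 = 1743
Midpoint: 1743 / 2 = 871 minutes
Convert: 871 / 60 = 14 hours, 31 minutes
Result: 14:31

14:31


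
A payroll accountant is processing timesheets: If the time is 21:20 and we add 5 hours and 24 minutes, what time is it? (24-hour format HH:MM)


Start time: 21:20
Adding: 5 hours 24 minutes
Minutes: 20 + 24 = 44
Hours: 21 + 5 + 0 = 26
Hour wraparound: 26 mod 24 = 2
Result: 02:44

02:44


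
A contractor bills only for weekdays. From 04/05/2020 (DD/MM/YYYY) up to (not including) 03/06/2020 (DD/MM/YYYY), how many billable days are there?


Start: 2020-05-04 (Monday)
End (exclusive): 2020-06-03 (Wednesday)
Total calendar days: 30
Full weeks: 30 // 7 = 4 -> 20 weekdays
Remaining 2 days starting on Monday:
  Mon(w), Tue(w) -> 2 weekdays
Total business days: 20 + 2 = 22

22


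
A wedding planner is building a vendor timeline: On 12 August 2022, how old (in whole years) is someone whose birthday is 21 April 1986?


Birth: 1986-04-21
Reference: 2022-08-12
Year difference: 2022 - 1986 = 36
Has birthday (04-21) occurred by 08-12? Yes
Age in full years: 36

36


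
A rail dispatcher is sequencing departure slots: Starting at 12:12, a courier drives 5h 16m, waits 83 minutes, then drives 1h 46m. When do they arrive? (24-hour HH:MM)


Depart: 12:12
Leg 1: +316 min -> 17:28
Layover: +83 min -> 18:51
Leg 2: +106 min -> 20:37
Total travel: 505 minutes = 8h 25m
Arrival: 20:37

20:37


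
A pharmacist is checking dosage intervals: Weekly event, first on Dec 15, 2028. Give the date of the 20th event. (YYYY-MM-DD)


First occurrence: 2028-12-15 (occurrence 1)
Each occurrence is 7 days after the previous.
Occurrence 20 is 19 weeks after the first.
19 weeks = 133 days
2028-12-15 + 133 days = 2029-04-27

2029-04-27


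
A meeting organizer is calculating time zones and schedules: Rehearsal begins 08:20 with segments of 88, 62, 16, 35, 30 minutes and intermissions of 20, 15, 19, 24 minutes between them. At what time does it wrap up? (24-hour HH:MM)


Start: 08:20 = 500 min from midnight
  after task 1 (88 min): 09:48
  after break (20 min): 10:08
  after task 2 (62 min): 11:10
  after break (15 min): 11:25
  after task 3 (16 min): 11:41
  after break (19 min): 12:00
  after task 4 (35 min): 12:35
  after break (24 min): 12:59
  after task 5 (30 min): 13:29
Total elapsed: 309 minutes
End time: 13:29

13:29


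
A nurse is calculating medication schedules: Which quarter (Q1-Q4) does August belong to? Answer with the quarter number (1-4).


Month: August (month 8)
Q1: January-March (months 1-3)
Q2: April-June (months 4-6)
Q3: July-September (months 7-9)
Q4: October-December (months 10-12)
Month 8 falls in Q3

3


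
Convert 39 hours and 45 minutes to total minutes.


Hours: 39
Minutes: 45
Convert hours to minutes: 39 x 60 = 2340
Add remaining minutes: 2340 + 45 = 2385

2385


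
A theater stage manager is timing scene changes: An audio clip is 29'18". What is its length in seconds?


Minutes: 29
Seconds: 18
Convert minutes to seconds: 29 x 60 = 1740
Add remaining seconds: 1740 + 18 = 1758

1758


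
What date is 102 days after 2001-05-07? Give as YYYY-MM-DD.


Start: 2001-05-07
Adding 102 days
Days remaining in May: 24
After May: 78 days still to add
June 2001: 30 days, 48 remaining
July 2001: 31 days, 17 remaining
August 2001 has 31 days, need 17
Result: 2001-08-17

2001-08-17


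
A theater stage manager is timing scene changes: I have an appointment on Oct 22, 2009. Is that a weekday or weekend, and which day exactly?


Date: 2009-10-22
January 1, 2009 is a Thursday
Day of year: 295
Offset from Jan 1: 294 days
294 mod 7 = 0
Result: Thursday

Thursday


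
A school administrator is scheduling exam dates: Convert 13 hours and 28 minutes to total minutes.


Hours: 13
Extra minutes: 28
Minutes per hour: 60
Hours to minutes: 13 x 60 = 780
Total: 780 + 28 = 808

808


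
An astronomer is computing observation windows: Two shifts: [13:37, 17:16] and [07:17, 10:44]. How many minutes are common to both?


Interval A: [817, 1036] minutes from midnight
Interval B: [437, 644] minutes from midnight
Overlap start = max(817, 437) = 817
Overlap end = min(1036, 644) = 644
End <= start, so the intervals do not overlap: 0 minutes

0


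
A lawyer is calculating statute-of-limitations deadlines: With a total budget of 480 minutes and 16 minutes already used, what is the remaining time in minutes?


Total budget: 480 minutes
Time used: 16 minutes
Remaining: 480 - 16 = 464 minutes
Percent used: 3.3%
Percent remaining: 96.7%

464


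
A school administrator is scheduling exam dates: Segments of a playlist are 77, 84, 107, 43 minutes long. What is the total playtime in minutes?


Durations: 77, 84, 107, 43
Running sum: 77
+ 84 = 161
+ 107 = 268
+ 43 = 311
Total duration: 311 minutes
That is 5 hours and 11 minutes

311


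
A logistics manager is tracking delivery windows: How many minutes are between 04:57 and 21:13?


Start time: 04:57 = 297 minutes from midnight
End time: 21:13 = 1273 minutes from midnight
Difference: 1273 - 297 = 976 minutes
That is 16 hours and 16 minutes

976


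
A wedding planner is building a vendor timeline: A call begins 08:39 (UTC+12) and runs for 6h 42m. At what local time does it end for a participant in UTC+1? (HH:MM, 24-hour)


Start: 08:39 in UTC+12
Step 1 - add duration:
  minutes: 39 + 42 = 81 (carry 1h)
  hours: 8 + 6 + 1 = 15
  end in UTC+12: 15:21
Step 2 - convert UTC+12 -> UTC+1:
  offset difference: 1 - (12) = -11 hours
  15 + (-11) = 4 -> mod 24 = 4
Result: 04:21 in UTC+1

04:21


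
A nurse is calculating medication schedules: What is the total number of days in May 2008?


Month: May
Year: 2008
May is a 31-day month
Total: 31 days

31


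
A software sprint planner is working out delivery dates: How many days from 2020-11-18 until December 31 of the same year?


Start: November 18, 2020
End: December 31, 2020
Days left in November: 12
December: 31
Sum of remaining months: 31
Total: 12 + 31 = 43

43


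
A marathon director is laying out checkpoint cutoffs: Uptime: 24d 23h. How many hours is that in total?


Days: 24
Extra hours: 23
Hours per day: 24
Days to hours: 24 x 24 = 576
Total: 576 + 23 = 599

599


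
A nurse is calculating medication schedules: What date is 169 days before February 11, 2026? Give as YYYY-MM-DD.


Start: 2026-02-11
Subtracting 169 days
Days already passed in February: 11
After going back through February: 158 more days to subtract
January 2026: 31 days, 127 remaining
December 2025: 31 days, 96 remaining
November 2025: 30 days, 66 remaining
October 2025: 31 days, 35 remaining
Result: 2025-08-26

2025-08-26


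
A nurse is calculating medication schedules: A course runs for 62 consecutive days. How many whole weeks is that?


Total days: 62
Days per week: 7
Division: 62 / 7 = 8 remainder 6
Complete weeks: 8
Remaining days: 6

8


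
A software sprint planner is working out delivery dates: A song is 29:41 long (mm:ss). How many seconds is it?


Minutes: 29
Extra seconds: 41
Seconds per minute: 60
Minutes to seconds: 29 x 60 = 1740
Total: 1740 + 41 = 1781

1781


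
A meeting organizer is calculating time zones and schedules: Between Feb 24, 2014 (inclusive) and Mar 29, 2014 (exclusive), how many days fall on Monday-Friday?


Start: 2014-02-24 (Monday)
End (exclusive): 2014-03-29 (Saturday)
Total calendar days: 33
Full weeks: 33 // 7 = 4 -> 20 weekdays
Remaining 5 days starting on Monday:
  Mon(w), Tue(w), Wed(w), Thu(w), Fri(w) -> 5 weekdays
Total business days: 20 + 5 = 25

25
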